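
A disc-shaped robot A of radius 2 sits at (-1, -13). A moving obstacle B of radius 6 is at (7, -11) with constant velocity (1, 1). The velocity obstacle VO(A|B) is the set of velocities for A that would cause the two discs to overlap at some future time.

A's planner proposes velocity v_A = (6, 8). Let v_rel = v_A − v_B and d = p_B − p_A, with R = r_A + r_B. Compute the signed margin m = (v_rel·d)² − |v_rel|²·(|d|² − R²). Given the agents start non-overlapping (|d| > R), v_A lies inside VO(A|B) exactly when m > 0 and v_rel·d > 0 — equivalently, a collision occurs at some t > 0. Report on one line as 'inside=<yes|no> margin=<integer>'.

d = (8, 2),  |d|² = 68;  R = 2+6 = 8,  c = 68−8² = 4
v_rel = (5, 7),  |v_rel|² = 74;  v_rel·d = (5)·(8) + (7)·(2) = 54
74·t² − 108·t + 4 = 0  ⇒  m = 54² − 74·4 = 2620
m = 2620 > 0,  v_rel·d = 54 > 0  ⇒  inside

inside=yes margin=2620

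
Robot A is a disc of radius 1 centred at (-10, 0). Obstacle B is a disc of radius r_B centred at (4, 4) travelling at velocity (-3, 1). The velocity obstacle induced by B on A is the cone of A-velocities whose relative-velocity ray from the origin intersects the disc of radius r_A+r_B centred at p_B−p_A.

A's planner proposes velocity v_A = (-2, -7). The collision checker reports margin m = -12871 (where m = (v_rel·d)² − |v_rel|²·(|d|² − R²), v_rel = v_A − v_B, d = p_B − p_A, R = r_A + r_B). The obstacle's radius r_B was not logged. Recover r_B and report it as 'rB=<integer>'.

m = -12871
d = (14, 4);  v_rel = (1, -8),  |v_rel|² = 65
v_rel×d = (1)·(4) − (-8)·(14) = 116
since m = R²·65 − 116²:  R² = (13456 + -12871) / 65 = 9
R = √9 = 3  ⇒  r_B = 3 − 1 = 2

rB=2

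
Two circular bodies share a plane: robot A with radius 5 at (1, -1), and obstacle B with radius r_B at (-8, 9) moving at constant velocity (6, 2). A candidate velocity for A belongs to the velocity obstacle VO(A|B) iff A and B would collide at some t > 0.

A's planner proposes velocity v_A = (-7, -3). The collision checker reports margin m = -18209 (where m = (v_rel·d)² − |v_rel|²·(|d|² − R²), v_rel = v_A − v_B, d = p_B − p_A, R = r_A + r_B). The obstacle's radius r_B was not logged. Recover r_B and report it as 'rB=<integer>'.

m = -18209
d = (-9, 10);  v_rel = (-13, -5),  |v_rel|² = 194
v_rel×d = (-13)·(10) − (-5)·(-9) = -175
since m = R²·194 − (-175)²:  R² = (30625 + -18209) / 194 = 64
R = √64 = 8  ⇒  r_B = 8 − 5 = 3

rB=3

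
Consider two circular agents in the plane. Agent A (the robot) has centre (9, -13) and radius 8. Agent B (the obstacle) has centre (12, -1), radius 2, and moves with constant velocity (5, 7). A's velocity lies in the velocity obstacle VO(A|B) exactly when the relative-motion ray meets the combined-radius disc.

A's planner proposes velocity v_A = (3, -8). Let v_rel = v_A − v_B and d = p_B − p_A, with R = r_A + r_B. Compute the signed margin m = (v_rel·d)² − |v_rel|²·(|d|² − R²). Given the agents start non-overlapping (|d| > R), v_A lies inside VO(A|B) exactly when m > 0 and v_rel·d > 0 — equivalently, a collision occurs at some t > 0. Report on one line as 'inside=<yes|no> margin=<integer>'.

d = (3, 12),  |d|² = 153;  R = 8+2 = 10,  c = 153−10² = 53
v_rel = (-2, -15),  |v_rel|² = 229;  v_rel·d = (-2)·(3) + (-15)·(12) = -186
229·t² + 372·t + 53 = 0  ⇒  m = (-186)² − 229·53 = 22459
m = 22459 > 0,  v_rel·d = -186 < 0  ⇒  outside

inside=no margin=22459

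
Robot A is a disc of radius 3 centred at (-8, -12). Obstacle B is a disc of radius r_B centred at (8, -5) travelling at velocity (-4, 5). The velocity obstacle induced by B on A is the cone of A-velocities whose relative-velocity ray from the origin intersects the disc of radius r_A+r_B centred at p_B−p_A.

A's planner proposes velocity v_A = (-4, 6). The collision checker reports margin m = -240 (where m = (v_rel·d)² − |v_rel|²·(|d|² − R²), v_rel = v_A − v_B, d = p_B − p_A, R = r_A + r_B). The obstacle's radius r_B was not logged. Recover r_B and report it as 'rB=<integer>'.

m = -240
d = (16, 7);  v_rel = (0, 1),  |v_rel|² = 1
v_rel×d = (0)·(7) − (1)·(16) = -16
since m = R²·1 − (-16)²:  R² = (256 + -240) / 1 = 16
R = √16 = 4  ⇒  r_B = 4 − 3 = 1

rB=1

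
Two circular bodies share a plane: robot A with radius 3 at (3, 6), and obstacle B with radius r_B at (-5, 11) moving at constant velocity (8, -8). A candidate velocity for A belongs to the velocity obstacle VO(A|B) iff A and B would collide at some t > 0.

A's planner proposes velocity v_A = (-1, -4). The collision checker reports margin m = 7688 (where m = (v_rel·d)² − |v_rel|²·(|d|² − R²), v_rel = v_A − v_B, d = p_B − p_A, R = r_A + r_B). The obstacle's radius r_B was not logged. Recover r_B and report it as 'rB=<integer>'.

m = 7688
d = (-8, 5);  v_rel = (-9, 4),  |v_rel|² = 97
v_rel×d = (-9)·(5) − (4)·(-8) = -13
since m = R²·97 − (-13)²:  R² = (169 + 7688) / 97 = 81
R = √81 = 9  ⇒  r_B = 9 − 3 = 6

rB=6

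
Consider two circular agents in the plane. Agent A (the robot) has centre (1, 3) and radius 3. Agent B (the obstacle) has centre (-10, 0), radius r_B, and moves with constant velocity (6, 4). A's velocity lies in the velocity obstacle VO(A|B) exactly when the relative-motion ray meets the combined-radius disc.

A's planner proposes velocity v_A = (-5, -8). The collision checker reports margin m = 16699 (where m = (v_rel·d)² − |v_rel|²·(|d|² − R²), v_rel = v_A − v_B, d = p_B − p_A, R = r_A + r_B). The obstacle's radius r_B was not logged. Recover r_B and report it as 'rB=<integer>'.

m = 16699
d = (-11, -3);  v_rel = (-11, -12),  |v_rel|² = 265
v_rel×d = (-11)·(-3) − (-12)·(-11) = -99
since m = R²·265 − (-99)²:  R² = (9801 + 16699) / 265 = 100
R = √100 = 10  ⇒  r_B = 10 − 3 = 7

rB=7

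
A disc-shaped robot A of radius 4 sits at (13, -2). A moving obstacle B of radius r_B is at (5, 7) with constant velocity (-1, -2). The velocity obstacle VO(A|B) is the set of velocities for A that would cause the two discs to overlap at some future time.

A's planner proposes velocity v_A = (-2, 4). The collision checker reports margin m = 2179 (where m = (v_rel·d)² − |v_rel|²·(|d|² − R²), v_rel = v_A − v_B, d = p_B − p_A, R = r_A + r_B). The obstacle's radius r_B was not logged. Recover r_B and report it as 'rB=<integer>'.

m = 2179
d = (-8, 9);  v_rel = (-1, 6),  |v_rel|² = 37
v_rel×d = (-1)·(9) − (6)·(-8) = 39
since m = R²·37 − 39²:  R² = (1521 + 2179) / 37 = 100
R = √100 = 10  ⇒  r_B = 10 − 4 = 6

rB=6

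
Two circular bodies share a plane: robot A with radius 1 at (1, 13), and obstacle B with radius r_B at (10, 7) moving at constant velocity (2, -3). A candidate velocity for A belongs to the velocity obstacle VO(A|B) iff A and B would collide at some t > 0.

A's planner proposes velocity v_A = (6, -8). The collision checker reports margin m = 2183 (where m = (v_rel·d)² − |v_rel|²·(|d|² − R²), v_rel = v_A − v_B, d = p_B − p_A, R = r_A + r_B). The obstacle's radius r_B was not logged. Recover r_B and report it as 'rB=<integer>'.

m = 2183
d = (9, -6);  v_rel = (4, -5),  |v_rel|² = 41
v_rel×d = (4)·(-6) − (-5)·(9) = 21
since m = R²·41 − 21²:  R² = (441 + 2183) / 41 = 64
R = √64 = 8  ⇒  r_B = 8 − 1 = 7

rB=7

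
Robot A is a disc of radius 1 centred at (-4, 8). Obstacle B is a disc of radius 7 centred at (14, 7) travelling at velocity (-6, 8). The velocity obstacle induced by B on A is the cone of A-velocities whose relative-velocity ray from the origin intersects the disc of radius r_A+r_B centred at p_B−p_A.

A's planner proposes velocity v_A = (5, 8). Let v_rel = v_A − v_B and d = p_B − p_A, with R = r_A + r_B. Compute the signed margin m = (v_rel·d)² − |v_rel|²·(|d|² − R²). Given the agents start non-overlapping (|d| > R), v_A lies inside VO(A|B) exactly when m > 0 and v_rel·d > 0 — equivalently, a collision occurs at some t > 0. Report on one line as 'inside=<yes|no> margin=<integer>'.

d = (18, -1),  |d|² = 325;  R = 1+7 = 8,  c = 325−8² = 261
v_rel = (11, 0),  |v_rel|² = 121;  v_rel·d = (11)·(18) + (0)·(-1) = 198
121·t² − 396·t + 261 = 0  ⇒  m = 198² − 121·261 = 7623
m = 7623 > 0,  v_rel·d = 198 > 0  ⇒  inside

inside=yes margin=7623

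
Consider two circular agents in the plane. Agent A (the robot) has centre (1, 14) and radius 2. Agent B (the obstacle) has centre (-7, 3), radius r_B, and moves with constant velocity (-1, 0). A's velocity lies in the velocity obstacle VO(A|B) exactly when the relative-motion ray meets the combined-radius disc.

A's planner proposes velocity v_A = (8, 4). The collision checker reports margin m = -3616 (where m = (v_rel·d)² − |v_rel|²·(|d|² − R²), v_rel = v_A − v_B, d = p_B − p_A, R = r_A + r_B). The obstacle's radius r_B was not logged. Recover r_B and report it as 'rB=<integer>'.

m = -3616
d = (-8, -11);  v_rel = (9, 4),  |v_rel|² = 97
v_rel×d = (9)·(-11) − (4)·(-8) = -67
since m = R²·97 − (-67)²:  R² = (4489 + -3616) / 97 = 9
R = √9 = 3  ⇒  r_B = 3 − 2 = 1

rB=1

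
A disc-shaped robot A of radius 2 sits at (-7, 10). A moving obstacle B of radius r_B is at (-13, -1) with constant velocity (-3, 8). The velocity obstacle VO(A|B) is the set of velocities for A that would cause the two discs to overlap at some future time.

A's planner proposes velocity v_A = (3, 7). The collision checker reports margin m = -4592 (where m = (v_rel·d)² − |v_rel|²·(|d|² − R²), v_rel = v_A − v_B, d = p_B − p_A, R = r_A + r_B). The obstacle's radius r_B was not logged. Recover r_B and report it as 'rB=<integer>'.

m = -4592
d = (-6, -11);  v_rel = (6, -1),  |v_rel|² = 37
v_rel×d = (6)·(-11) − (-1)·(-6) = -72
since m = R²·37 − (-72)²:  R² = (5184 + -4592) / 37 = 16
R = √16 = 4  ⇒  r_B = 4 − 2 = 2

rB=2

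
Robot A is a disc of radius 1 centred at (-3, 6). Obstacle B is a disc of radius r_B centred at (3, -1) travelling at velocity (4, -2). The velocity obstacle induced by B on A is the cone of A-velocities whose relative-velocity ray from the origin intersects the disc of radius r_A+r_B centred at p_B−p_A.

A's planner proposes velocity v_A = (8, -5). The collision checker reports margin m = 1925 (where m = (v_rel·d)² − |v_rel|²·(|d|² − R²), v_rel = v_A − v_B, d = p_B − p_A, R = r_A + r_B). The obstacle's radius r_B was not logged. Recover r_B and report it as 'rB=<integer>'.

m = 1925
d = (6, -7);  v_rel = (4, -3),  |v_rel|² = 25
v_rel×d = (4)·(-7) − (-3)·(6) = -10
since m = R²·25 − (-10)²:  R² = (100 + 1925) / 25 = 81
R = √81 = 9  ⇒  r_B = 9 − 1 = 8

rB=8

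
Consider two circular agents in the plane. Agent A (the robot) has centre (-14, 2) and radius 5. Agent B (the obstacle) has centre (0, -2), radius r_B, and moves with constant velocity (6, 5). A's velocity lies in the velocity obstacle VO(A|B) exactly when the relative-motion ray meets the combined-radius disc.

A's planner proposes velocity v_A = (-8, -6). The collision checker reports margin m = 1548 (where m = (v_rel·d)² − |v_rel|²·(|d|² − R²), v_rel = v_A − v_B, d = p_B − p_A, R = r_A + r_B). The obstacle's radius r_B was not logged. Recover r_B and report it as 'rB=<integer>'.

m = 1548
d = (14, -4);  v_rel = (-14, -11),  |v_rel|² = 317
v_rel×d = (-14)·(-4) − (-11)·(14) = 210
since m = R²·317 − 210²:  R² = (44100 + 1548) / 317 = 144
R = √144 = 12  ⇒  r_B = 12 − 5 = 7

rB=7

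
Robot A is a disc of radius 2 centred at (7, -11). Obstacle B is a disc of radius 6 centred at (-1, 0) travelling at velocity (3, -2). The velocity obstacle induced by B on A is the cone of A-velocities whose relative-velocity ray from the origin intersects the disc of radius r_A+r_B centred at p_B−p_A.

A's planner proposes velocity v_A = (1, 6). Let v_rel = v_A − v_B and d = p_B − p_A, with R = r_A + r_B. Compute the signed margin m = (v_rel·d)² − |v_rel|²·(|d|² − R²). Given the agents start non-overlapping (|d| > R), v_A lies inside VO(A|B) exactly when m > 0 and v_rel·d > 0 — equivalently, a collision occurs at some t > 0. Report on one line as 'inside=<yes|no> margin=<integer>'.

d = (-8, 11),  |d|² = 185;  R = 2+6 = 8,  c = 185−8² = 121
v_rel = (-2, 8),  |v_rel|² = 68;  v_rel·d = (-2)·(-8) + (8)·(11) = 104
68·t² − 208·t + 121 = 0  ⇒  m = 104² − 68·121 = 2588
m = 2588 > 0,  v_rel·d = 104 > 0  ⇒  inside

inside=yes margin=2588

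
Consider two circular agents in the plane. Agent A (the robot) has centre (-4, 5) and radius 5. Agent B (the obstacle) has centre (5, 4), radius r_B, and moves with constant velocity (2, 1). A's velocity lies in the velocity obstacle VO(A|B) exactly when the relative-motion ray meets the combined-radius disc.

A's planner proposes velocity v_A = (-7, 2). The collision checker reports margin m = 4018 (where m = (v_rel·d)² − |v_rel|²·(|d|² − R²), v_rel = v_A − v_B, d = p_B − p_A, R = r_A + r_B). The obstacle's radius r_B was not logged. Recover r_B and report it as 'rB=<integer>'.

m = 4018
d = (9, -1);  v_rel = (-9, 1),  |v_rel|² = 82
v_rel×d = (-9)·(-1) − (1)·(9) = 0
since m = R²·82 − 0²:  R² = (0 + 4018) / 82 = 49
R = √49 = 7  ⇒  r_B = 7 − 5 = 2

rB=2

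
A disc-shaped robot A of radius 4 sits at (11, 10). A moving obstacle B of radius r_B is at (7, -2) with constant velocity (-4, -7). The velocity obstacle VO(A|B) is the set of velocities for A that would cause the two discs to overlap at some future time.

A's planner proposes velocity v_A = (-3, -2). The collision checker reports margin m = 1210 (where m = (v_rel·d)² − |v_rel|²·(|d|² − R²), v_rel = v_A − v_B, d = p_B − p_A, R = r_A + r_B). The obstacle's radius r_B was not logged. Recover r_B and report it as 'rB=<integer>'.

m = 1210
d = (-4, -12);  v_rel = (1, 5),  |v_rel|² = 26
v_rel×d = (1)·(-12) − (5)·(-4) = 8
since m = R²·26 − 8²:  R² = (64 + 1210) / 26 = 49
R = √49 = 7  ⇒  r_B = 7 − 4 = 3

rB=3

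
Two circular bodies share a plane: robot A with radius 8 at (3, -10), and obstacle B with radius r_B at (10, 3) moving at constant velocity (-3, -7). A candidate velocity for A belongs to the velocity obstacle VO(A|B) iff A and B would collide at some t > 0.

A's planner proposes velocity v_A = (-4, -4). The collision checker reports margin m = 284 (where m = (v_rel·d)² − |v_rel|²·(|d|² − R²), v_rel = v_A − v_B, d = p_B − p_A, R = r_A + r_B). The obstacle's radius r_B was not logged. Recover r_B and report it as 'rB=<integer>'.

m = 284
d = (7, 13);  v_rel = (-1, 3),  |v_rel|² = 10
v_rel×d = (-1)·(13) − (3)·(7) = -34
since m = R²·10 − (-34)²:  R² = (1156 + 284) / 10 = 144
R = √144 = 12  ⇒  r_B = 12 − 8 = 4

rB=4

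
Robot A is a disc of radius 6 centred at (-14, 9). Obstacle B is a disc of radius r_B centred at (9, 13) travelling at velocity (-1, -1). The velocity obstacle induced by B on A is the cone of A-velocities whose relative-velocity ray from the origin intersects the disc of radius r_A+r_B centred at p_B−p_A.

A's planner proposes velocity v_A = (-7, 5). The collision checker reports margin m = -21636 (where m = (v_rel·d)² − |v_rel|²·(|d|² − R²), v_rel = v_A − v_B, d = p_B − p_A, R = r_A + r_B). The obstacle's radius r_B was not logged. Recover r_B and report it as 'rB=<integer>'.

m = -21636
d = (23, 4);  v_rel = (-6, 6),  |v_rel|² = 72
v_rel×d = (-6)·(4) − (6)·(23) = -162
since m = R²·72 − (-162)²:  R² = (26244 + -21636) / 72 = 64
R = √64 = 8  ⇒  r_B = 8 − 6 = 2

rB=2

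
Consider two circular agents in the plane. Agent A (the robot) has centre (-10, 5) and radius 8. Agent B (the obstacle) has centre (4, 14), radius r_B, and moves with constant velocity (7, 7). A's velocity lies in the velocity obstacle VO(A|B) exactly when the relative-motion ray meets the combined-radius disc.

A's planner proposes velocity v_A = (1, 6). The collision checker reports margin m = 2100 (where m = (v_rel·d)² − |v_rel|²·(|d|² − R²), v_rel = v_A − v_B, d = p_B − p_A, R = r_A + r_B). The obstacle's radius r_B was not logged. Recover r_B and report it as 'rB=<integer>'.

m = 2100
d = (14, 9);  v_rel = (-6, -1),  |v_rel|² = 37
v_rel×d = (-6)·(9) − (-1)·(14) = -40
since m = R²·37 − (-40)²:  R² = (1600 + 2100) / 37 = 100
R = √100 = 10  ⇒  r_B = 10 − 8 = 2

rB=2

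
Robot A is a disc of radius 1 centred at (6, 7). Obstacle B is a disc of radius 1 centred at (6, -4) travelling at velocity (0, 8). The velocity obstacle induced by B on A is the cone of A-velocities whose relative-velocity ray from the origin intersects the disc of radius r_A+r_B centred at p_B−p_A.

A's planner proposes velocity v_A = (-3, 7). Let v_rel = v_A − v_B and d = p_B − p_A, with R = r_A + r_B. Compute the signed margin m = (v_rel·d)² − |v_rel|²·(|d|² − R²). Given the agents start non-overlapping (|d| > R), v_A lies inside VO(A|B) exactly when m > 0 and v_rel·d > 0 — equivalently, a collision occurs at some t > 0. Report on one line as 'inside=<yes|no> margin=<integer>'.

d = (0, -11),  |d|² = 121;  R = 1+1 = 2,  c = 121−2² = 117
v_rel = (-3, -1),  |v_rel|² = 10;  v_rel·d = (-3)·(0) + (-1)·(-11) = 11
10·t² − 22·t + 117 = 0  ⇒  m = 11² − 10·117 = -1049
m = -1049 < 0,  v_rel·d = 11 > 0  ⇒  outside

inside=no margin=-1049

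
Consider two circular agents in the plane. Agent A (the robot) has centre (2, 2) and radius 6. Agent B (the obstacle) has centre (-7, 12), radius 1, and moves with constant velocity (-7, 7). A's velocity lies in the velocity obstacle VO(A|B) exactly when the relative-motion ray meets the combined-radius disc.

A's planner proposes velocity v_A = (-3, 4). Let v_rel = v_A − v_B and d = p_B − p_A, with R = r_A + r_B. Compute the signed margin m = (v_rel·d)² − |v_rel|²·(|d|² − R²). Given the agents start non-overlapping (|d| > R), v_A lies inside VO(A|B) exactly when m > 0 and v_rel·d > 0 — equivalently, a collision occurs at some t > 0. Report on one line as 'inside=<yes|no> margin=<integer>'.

d = (-9, 10),  |d|² = 181;  R = 6+1 = 7,  c = 181−7² = 132
v_rel = (4, -3),  |v_rel|² = 25;  v_rel·d = (4)·(-9) + (-3)·(10) = -66
25·t² + 132·t + 132 = 0  ⇒  m = (-66)² − 25·132 = 1056
m = 1056 > 0,  v_rel·d = -66 < 0  ⇒  outside

inside=no margin=1056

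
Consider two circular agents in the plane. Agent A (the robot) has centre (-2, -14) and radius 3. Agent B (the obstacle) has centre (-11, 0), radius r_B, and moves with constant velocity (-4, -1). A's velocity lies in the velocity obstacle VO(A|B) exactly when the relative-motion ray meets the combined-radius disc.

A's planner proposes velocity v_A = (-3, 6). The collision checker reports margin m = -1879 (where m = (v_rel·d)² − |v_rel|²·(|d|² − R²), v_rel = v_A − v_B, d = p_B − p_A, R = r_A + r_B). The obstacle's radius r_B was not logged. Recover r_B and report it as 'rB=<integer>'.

m = -1879
d = (-9, 14);  v_rel = (1, 7),  |v_rel|² = 50
v_rel×d = (1)·(14) − (7)·(-9) = 77
since m = R²·50 − 77²:  R² = (5929 + -1879) / 50 = 81
R = √81 = 9  ⇒  r_B = 9 − 3 = 6

rB=6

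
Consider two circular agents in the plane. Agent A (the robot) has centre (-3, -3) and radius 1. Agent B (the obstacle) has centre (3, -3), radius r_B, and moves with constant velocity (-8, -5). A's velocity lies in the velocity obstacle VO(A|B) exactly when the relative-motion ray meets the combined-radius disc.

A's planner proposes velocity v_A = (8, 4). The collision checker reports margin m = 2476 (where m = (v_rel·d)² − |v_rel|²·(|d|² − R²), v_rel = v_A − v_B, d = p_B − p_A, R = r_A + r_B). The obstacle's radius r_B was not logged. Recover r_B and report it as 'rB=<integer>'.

m = 2476
d = (6, 0);  v_rel = (16, 9),  |v_rel|² = 337
v_rel×d = (16)·(0) − (9)·(6) = -54
since m = R²·337 − (-54)²:  R² = (2916 + 2476) / 337 = 16
R = √16 = 4  ⇒  r_B = 4 − 1 = 3

rB=3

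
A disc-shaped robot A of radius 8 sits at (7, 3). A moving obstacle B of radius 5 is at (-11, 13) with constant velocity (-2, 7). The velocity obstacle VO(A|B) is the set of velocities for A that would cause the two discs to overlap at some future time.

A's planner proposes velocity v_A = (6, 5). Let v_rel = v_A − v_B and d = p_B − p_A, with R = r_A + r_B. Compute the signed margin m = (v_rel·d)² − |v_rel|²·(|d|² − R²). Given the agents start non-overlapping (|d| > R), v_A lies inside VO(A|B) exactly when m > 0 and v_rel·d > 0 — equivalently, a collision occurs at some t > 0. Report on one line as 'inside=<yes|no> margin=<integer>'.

d = (-18, 10),  |d|² = 424;  R = 8+5 = 13,  c = 424−13² = 255
v_rel = (8, -2),  |v_rel|² = 68;  v_rel·d = (8)·(-18) + (-2)·(10) = -164
68·t² + 328·t + 255 = 0  ⇒  m = (-164)² − 68·255 = 9556
m = 9556 > 0,  v_rel·d = -164 < 0  ⇒  outside

inside=no margin=9556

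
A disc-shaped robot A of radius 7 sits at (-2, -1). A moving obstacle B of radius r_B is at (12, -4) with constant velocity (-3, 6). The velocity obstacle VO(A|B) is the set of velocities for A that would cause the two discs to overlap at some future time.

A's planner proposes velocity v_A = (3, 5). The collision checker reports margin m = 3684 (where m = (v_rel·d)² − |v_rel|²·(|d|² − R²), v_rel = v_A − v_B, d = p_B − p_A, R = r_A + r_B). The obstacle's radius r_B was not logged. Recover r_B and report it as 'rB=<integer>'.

m = 3684
d = (14, -3);  v_rel = (6, -1),  |v_rel|² = 37
v_rel×d = (6)·(-3) − (-1)·(14) = -4
since m = R²·37 − (-4)²:  R² = (16 + 3684) / 37 = 100
R = √100 = 10  ⇒  r_B = 10 − 7 = 3

rB=3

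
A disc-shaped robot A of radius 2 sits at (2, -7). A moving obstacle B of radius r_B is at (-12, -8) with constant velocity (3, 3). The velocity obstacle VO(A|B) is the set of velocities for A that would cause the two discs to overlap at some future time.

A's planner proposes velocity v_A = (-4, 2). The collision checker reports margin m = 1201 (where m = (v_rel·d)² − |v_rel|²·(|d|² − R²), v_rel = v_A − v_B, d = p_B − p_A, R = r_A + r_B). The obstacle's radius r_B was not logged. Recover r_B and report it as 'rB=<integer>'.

m = 1201
d = (-14, -1);  v_rel = (-7, -1),  |v_rel|² = 50
v_rel×d = (-7)·(-1) − (-1)·(-14) = -7
since m = R²·50 − (-7)²:  R² = (49 + 1201) / 50 = 25
R = √25 = 5  ⇒  r_B = 5 − 2 = 3

rB=3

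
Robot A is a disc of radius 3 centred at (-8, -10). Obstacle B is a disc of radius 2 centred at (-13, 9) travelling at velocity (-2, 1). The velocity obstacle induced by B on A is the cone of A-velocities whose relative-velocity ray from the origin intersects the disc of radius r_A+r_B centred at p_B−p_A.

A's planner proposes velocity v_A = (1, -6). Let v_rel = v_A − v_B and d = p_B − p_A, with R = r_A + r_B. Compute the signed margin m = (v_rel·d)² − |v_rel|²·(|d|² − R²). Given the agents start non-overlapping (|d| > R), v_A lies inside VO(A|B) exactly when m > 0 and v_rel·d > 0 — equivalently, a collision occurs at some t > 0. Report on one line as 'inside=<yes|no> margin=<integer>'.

d = (-5, 19),  |d|² = 386;  R = 3+2 = 5,  c = 386−5² = 361
v_rel = (3, -7),  |v_rel|² = 58;  v_rel·d = (3)·(-5) + (-7)·(19) = -148
58·t² + 296·t + 361 = 0  ⇒  m = (-148)² − 58·361 = 966
m = 966 > 0,  v_rel·d = -148 < 0  ⇒  outside

inside=no margin=966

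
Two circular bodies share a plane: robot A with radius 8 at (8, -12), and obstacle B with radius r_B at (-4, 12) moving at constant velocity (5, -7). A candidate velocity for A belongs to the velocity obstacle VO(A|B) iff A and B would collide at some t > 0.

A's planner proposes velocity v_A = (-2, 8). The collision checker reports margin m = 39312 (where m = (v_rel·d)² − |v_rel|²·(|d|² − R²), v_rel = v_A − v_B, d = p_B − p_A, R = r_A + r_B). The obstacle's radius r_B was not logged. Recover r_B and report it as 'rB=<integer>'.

m = 39312
d = (-12, 24);  v_rel = (-7, 15),  |v_rel|² = 274
v_rel×d = (-7)·(24) − (15)·(-12) = 12
since m = R²·274 − 12²:  R² = (144 + 39312) / 274 = 144
R = √144 = 12  ⇒  r_B = 12 − 8 = 4

rB=4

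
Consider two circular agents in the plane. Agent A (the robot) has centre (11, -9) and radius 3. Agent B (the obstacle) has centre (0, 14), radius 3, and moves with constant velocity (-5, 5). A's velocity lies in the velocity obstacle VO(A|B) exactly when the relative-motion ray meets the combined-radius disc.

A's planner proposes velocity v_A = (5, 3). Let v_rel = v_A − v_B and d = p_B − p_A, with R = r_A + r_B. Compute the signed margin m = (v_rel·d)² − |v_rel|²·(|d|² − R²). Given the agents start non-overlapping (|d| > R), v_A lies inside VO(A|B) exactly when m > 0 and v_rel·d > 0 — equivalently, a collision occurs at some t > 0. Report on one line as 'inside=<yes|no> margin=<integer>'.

d = (-11, 23),  |d|² = 650;  R = 3+3 = 6,  c = 650−6² = 614
v_rel = (10, -2),  |v_rel|² = 104;  v_rel·d = (10)·(-11) + (-2)·(23) = -156
104·t² + 312·t + 614 = 0  ⇒  m = (-156)² − 104·614 = -39520
m = -39520 < 0,  v_rel·d = -156 < 0  ⇒  outside

inside=no margin=-39520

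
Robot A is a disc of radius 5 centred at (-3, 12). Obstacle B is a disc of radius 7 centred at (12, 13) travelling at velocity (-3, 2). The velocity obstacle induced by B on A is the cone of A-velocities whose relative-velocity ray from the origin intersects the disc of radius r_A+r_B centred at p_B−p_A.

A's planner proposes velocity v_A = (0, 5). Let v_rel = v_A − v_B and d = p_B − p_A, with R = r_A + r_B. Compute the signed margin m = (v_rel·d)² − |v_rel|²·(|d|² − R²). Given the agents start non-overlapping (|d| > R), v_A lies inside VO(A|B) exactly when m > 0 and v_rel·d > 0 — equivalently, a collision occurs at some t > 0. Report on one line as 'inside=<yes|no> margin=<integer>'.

d = (15, 1),  |d|² = 226;  R = 5+7 = 12,  c = 226−12² = 82
v_rel = (3, 3),  |v_rel|² = 18;  v_rel·d = (3)·(15) + (3)·(1) = 48
18·t² − 96·t + 82 = 0  ⇒  m = 48² − 18·82 = 828
m = 828 > 0,  v_rel·d = 48 > 0  ⇒  inside

inside=yes margin=828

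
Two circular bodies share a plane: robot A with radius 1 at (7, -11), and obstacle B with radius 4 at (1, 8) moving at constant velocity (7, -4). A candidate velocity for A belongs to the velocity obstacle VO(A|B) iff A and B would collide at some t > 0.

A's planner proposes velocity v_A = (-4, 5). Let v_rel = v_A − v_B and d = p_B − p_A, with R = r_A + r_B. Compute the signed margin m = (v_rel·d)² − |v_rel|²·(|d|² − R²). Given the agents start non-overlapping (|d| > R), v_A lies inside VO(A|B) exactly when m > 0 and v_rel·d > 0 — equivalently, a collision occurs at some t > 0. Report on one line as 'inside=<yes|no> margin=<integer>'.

d = (-6, 19),  |d|² = 397;  R = 1+4 = 5,  c = 397−5² = 372
v_rel = (-11, 9),  |v_rel|² = 202;  v_rel·d = (-11)·(-6) + (9)·(19) = 237
202·t² − 474·t + 372 = 0  ⇒  m = 237² − 202·372 = -18975
m = -18975 < 0,  v_rel·d = 237 > 0  ⇒  outside

inside=no margin=-18975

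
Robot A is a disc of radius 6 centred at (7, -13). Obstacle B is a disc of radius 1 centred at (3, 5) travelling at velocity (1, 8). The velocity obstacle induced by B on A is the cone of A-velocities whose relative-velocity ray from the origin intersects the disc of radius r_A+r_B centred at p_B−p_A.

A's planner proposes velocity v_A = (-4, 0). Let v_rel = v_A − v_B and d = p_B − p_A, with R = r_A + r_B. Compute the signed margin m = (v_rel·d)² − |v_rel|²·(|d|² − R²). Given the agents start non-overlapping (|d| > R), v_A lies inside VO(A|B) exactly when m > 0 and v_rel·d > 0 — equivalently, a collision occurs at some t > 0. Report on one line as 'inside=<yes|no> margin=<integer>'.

d = (-4, 18),  |d|² = 340;  R = 6+1 = 7,  c = 340−7² = 291
v_rel = (-5, -8),  |v_rel|² = 89;  v_rel·d = (-5)·(-4) + (-8)·(18) = -124
89·t² + 248·t + 291 = 0  ⇒  m = (-124)² − 89·291 = -10523
m = -10523 < 0,  v_rel·d = -124 < 0  ⇒  outside

inside=no margin=-10523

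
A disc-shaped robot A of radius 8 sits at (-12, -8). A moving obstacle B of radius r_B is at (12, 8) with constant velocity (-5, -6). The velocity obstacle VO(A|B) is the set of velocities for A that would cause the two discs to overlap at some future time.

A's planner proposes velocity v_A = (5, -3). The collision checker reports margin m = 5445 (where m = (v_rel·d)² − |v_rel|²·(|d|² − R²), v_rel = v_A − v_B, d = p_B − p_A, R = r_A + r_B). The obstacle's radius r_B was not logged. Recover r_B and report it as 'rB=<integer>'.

m = 5445
d = (24, 16);  v_rel = (10, 3),  |v_rel|² = 109
v_rel×d = (10)·(16) − (3)·(24) = 88
since m = R²·109 − 88²:  R² = (7744 + 5445) / 109 = 121
R = √121 = 11  ⇒  r_B = 11 − 8 = 3

rB=3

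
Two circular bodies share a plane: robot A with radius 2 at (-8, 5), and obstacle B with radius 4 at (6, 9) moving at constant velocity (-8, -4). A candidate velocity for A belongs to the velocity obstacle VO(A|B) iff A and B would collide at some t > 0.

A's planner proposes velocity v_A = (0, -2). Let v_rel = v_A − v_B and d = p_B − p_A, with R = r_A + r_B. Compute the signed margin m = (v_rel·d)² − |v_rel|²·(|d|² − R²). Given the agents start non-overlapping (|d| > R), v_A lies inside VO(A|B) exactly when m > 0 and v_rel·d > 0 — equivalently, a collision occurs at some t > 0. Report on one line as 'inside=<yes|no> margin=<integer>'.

d = (14, 4),  |d|² = 212;  R = 2+4 = 6,  c = 212−6² = 176
v_rel = (8, 2),  |v_rel|² = 68;  v_rel·d = (8)·(14) + (2)·(4) = 120
68·t² − 240·t + 176 = 0  ⇒  m = 120² − 68·176 = 2432
m = 2432 > 0,  v_rel·d = 120 > 0  ⇒  inside

inside=yes margin=2432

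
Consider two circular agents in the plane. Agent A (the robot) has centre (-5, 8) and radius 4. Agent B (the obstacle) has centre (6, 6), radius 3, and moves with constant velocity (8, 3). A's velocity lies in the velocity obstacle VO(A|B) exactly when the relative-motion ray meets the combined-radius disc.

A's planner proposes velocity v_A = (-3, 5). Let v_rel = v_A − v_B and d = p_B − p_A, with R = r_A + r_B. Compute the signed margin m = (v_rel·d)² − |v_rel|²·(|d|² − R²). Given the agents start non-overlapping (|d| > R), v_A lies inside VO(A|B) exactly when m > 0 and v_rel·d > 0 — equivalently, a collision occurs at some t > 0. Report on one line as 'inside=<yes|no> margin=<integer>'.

d = (11, -2),  |d|² = 125;  R = 4+3 = 7,  c = 125−7² = 76
v_rel = (-11, 2),  |v_rel|² = 125;  v_rel·d = (-11)·(11) + (2)·(-2) = -125
125·t² + 250·t + 76 = 0  ⇒  m = (-125)² − 125·76 = 6125
m = 6125 > 0,  v_rel·d = -125 < 0  ⇒  outside

inside=no margin=6125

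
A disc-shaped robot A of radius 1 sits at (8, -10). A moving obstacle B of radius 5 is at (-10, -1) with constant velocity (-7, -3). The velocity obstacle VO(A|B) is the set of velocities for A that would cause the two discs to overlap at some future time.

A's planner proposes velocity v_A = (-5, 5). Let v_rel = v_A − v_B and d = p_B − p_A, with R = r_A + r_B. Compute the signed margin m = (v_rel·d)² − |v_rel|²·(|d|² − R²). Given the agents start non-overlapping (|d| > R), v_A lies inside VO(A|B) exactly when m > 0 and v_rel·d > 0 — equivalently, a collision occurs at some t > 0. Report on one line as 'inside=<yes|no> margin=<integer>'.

d = (-18, 9),  |d|² = 405;  R = 1+5 = 6,  c = 405−6² = 369
v_rel = (2, 8),  |v_rel|² = 68;  v_rel·d = (2)·(-18) + (8)·(9) = 36
68·t² − 72·t + 369 = 0  ⇒  m = 36² − 68·369 = -23796
m = -23796 < 0,  v_rel·d = 36 > 0  ⇒  outside

inside=no margin=-23796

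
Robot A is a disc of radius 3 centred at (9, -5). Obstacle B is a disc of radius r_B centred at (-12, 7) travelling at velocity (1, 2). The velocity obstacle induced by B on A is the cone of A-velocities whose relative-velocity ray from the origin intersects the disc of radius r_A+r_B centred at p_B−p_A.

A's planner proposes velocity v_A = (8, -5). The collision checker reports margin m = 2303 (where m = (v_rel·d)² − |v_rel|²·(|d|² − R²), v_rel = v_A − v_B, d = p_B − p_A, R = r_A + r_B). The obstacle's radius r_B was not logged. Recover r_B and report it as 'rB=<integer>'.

m = 2303
d = (-21, 12);  v_rel = (7, -7),  |v_rel|² = 98
v_rel×d = (7)·(12) − (-7)·(-21) = -63
since m = R²·98 − (-63)²:  R² = (3969 + 2303) / 98 = 64
R = √64 = 8  ⇒  r_B = 8 − 3 = 5

rB=5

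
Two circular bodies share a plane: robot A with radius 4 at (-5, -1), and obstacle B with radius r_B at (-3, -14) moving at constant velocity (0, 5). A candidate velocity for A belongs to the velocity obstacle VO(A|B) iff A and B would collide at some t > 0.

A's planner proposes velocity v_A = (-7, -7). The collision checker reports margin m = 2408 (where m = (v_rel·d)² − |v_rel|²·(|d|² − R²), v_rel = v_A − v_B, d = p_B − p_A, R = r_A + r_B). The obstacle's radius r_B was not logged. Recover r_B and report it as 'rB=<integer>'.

m = 2408
d = (2, -13);  v_rel = (-7, -12),  |v_rel|² = 193
v_rel×d = (-7)·(-13) − (-12)·(2) = 115
since m = R²·193 − 115²:  R² = (13225 + 2408) / 193 = 81
R = √81 = 9  ⇒  r_B = 9 − 4 = 5

rB=5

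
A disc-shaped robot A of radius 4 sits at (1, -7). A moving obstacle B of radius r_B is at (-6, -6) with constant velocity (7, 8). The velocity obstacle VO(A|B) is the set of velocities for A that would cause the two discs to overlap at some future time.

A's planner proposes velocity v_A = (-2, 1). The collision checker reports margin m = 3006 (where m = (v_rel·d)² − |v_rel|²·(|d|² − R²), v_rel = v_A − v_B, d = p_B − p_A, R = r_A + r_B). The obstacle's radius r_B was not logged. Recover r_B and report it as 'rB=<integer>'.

m = 3006
d = (-7, 1);  v_rel = (-9, -7),  |v_rel|² = 130
v_rel×d = (-9)·(1) − (-7)·(-7) = -58
since m = R²·130 − (-58)²:  R² = (3364 + 3006) / 130 = 49
R = √49 = 7  ⇒  r_B = 7 − 4 = 3

rB=3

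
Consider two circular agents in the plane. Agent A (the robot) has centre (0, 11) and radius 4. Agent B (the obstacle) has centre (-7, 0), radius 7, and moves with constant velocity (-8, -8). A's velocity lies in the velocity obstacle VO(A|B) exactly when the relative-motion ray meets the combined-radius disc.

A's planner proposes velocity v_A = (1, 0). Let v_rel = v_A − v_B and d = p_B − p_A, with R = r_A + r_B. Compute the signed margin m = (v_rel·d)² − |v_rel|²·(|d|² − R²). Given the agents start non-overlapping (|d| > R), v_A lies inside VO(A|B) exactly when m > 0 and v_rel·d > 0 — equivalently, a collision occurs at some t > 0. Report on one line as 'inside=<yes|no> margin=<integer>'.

d = (-7, -11),  |d|² = 170;  R = 4+7 = 11,  c = 170−11² = 49
v_rel = (9, 8),  |v_rel|² = 145;  v_rel·d = (9)·(-7) + (8)·(-11) = -151
145·t² + 302·t + 49 = 0  ⇒  m = (-151)² − 145·49 = 15696
m = 15696 > 0,  v_rel·d = -151 < 0  ⇒  outside

inside=no margin=15696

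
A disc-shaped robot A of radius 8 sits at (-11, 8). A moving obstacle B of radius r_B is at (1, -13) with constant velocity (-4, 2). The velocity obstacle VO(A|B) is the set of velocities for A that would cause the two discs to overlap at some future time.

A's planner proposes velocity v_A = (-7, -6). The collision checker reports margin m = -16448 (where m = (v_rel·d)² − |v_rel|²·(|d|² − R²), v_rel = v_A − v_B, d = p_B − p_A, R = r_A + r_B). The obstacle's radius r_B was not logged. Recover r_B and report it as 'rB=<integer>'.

m = -16448
d = (12, -21);  v_rel = (-3, -8),  |v_rel|² = 73
v_rel×d = (-3)·(-21) − (-8)·(12) = 159
since m = R²·73 − 159²:  R² = (25281 + -16448) / 73 = 121
R = √121 = 11  ⇒  r_B = 11 − 8 = 3

rB=3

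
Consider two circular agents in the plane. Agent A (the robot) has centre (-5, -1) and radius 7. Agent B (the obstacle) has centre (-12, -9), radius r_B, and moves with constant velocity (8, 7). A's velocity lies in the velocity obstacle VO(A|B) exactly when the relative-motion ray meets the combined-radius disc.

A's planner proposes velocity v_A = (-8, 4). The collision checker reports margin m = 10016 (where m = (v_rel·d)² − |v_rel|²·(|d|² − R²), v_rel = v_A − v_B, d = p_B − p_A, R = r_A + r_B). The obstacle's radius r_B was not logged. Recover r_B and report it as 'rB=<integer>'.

m = 10016
d = (-7, -8);  v_rel = (-16, -3),  |v_rel|² = 265
v_rel×d = (-16)·(-8) − (-3)·(-7) = 107
since m = R²·265 − 107²:  R² = (11449 + 10016) / 265 = 81
R = √81 = 9  ⇒  r_B = 9 − 7 = 2

rB=2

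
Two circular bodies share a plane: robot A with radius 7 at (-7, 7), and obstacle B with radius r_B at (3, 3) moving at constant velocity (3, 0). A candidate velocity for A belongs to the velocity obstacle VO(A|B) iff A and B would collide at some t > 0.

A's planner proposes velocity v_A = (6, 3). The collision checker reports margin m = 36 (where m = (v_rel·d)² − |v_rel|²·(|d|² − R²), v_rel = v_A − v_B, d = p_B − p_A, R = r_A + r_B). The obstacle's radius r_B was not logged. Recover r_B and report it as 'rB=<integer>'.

m = 36
d = (10, -4);  v_rel = (3, 3),  |v_rel|² = 18
v_rel×d = (3)·(-4) − (3)·(10) = -42
since m = R²·18 − (-42)²:  R² = (1764 + 36) / 18 = 100
R = √100 = 10  ⇒  r_B = 10 − 7 = 3

rB=3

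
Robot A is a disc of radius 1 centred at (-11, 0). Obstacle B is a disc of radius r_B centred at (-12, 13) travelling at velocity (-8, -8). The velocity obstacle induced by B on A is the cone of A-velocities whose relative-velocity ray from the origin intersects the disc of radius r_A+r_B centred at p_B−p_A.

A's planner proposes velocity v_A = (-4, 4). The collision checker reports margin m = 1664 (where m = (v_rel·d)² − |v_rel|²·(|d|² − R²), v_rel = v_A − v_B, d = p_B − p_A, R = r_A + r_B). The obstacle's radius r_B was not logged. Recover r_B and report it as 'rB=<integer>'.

m = 1664
d = (-1, 13);  v_rel = (4, 12),  |v_rel|² = 160
v_rel×d = (4)·(13) − (12)·(-1) = 64
since m = R²·160 − 64²:  R² = (4096 + 1664) / 160 = 36
R = √36 = 6  ⇒  r_B = 6 − 1 = 5

rB=5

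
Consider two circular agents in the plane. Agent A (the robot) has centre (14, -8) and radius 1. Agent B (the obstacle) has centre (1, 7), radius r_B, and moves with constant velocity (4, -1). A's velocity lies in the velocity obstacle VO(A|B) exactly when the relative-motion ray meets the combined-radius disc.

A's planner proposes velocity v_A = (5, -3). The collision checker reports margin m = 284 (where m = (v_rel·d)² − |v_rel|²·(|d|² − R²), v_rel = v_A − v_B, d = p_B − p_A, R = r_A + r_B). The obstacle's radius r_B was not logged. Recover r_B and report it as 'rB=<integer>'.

m = 284
d = (-13, 15);  v_rel = (1, -2),  |v_rel|² = 5
v_rel×d = (1)·(15) − (-2)·(-13) = -11
since m = R²·5 − (-11)²:  R² = (121 + 284) / 5 = 81
R = √81 = 9  ⇒  r_B = 9 − 1 = 8

rB=8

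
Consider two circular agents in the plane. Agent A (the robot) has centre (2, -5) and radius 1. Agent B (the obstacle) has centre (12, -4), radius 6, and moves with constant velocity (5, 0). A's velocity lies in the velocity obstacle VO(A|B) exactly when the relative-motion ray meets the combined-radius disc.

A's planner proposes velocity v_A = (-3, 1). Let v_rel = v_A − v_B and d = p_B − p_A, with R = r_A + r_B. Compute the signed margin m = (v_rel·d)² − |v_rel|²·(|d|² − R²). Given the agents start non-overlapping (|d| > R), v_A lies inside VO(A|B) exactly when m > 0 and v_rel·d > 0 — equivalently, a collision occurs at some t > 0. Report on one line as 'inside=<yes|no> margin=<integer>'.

d = (10, 1),  |d|² = 101;  R = 1+6 = 7,  c = 101−7² = 52
v_rel = (-8, 1),  |v_rel|² = 65;  v_rel·d = (-8)·(10) + (1)·(1) = -79
65·t² + 158·t + 52 = 0  ⇒  m = (-79)² − 65·52 = 2861
m = 2861 > 0,  v_rel·d = -79 < 0  ⇒  outside

inside=no margin=2861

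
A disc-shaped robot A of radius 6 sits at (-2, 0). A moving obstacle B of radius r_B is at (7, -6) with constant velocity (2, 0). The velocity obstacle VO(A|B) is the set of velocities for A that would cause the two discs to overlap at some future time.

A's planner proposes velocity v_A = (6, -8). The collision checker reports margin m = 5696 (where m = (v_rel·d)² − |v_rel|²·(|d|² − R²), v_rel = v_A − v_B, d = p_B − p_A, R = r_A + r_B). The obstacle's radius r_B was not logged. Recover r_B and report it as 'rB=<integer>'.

m = 5696
d = (9, -6);  v_rel = (4, -8),  |v_rel|² = 80
v_rel×d = (4)·(-6) − (-8)·(9) = 48
since m = R²·80 − 48²:  R² = (2304 + 5696) / 80 = 100
R = √100 = 10  ⇒  r_B = 10 − 6 = 4

rB=4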